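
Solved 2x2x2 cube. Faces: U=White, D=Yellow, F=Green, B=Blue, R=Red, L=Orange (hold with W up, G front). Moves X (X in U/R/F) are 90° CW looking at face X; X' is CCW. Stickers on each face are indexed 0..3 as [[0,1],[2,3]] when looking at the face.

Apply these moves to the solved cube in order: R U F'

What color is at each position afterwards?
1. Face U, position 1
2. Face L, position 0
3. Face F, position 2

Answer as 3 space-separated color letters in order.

Answer: W G R

Derivation:
After move 1 (R): R=RRRR U=WGWG F=GYGY D=YBYB B=WBWB
After move 2 (U): U=WWGG F=RRGY R=WBRR B=OOWB L=GYOO
After move 3 (F'): F=RYRG U=WWWR R=BBYR D=YOYB L=GGOG
Query 1: U[1] = W
Query 2: L[0] = G
Query 3: F[2] = R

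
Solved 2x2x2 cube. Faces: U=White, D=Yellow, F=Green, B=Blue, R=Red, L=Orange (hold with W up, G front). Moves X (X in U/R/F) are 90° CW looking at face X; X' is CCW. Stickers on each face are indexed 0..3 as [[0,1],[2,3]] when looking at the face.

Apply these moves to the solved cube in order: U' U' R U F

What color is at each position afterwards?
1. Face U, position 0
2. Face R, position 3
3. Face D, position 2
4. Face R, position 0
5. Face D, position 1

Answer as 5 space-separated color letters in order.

After move 1 (U'): U=WWWW F=OOGG R=GGRR B=RRBB L=BBOO
After move 2 (U'): U=WWWW F=BBGG R=OORR B=GGBB L=RROO
After move 3 (R): R=RORO U=WBWG F=BYGY D=YBYG B=WGWB
After move 4 (U): U=WWGB F=ROGY R=WGRO B=RRWB L=BYOO
After move 5 (F): F=GRYO U=WWOY R=GGBO D=RWYG L=BYOB
Query 1: U[0] = W
Query 2: R[3] = O
Query 3: D[2] = Y
Query 4: R[0] = G
Query 5: D[1] = W

Answer: W O Y G W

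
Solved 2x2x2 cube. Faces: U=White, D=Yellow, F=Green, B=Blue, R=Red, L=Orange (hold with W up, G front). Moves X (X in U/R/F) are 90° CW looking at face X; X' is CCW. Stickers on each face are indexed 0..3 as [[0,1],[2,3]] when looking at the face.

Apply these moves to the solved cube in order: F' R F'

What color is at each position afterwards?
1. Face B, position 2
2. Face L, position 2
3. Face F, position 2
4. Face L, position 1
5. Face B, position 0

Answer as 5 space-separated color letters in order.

After move 1 (F'): F=GGGG U=WWRR R=YRYR D=OOYY L=OWOW
After move 2 (R): R=YYRR U=WGRG F=GOGY D=OBYB B=RBWB
After move 3 (F'): F=OYGG U=WGYR R=BYOR D=WWYB L=OGOR
Query 1: B[2] = W
Query 2: L[2] = O
Query 3: F[2] = G
Query 4: L[1] = G
Query 5: B[0] = R

Answer: W O G G R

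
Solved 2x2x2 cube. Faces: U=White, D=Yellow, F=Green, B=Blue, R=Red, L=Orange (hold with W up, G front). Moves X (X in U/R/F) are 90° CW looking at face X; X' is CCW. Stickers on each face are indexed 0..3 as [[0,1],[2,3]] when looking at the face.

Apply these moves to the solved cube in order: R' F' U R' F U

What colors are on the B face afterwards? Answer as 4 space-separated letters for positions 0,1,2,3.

Answer: W O O B

Derivation:
After move 1 (R'): R=RRRR U=WBWB F=GWGW D=YGYG B=YBYB
After move 2 (F'): F=WWGG U=WBRR R=GRYR D=OOYG L=OBOW
After move 3 (U): U=RWRB F=GRGG R=YBYR B=OBYB L=WWOW
After move 4 (R'): R=BRYY U=RYRO F=GWGB D=ORYG B=GBOB
After move 5 (F): F=GGBW U=RYWW R=RROY D=YBYG L=WOOR
After move 6 (U): U=WRWY F=RRBW R=GBOY B=WOOB L=GGOR
Query: B face = WOOB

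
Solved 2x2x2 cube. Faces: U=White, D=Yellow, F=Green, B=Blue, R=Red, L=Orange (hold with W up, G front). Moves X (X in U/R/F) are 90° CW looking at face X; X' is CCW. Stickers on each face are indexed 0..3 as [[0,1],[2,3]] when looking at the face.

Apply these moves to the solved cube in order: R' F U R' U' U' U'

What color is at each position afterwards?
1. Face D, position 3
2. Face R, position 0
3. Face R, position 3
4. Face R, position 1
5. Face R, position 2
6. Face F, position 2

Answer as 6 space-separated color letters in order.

After move 1 (R'): R=RRRR U=WBWB F=GWGW D=YGYG B=YBYB
After move 2 (F): F=GGWW U=WBOO R=WRBR D=RRYG L=OYOG
After move 3 (U): U=OWOB F=WRWW R=YBBR B=OYYB L=GGOG
After move 4 (R'): R=BRYB U=OYOO F=WWWB D=RRYW B=GYRB
After move 5 (U'): U=YOOO F=GGWB R=WWYB B=BRRB L=GYOG
After move 6 (U'): U=OOYO F=GYWB R=GGYB B=WWRB L=BROG
After move 7 (U'): U=OOOY F=BRWB R=GYYB B=GGRB L=WWOG
Query 1: D[3] = W
Query 2: R[0] = G
Query 3: R[3] = B
Query 4: R[1] = Y
Query 5: R[2] = Y
Query 6: F[2] = W

Answer: W G B Y Y W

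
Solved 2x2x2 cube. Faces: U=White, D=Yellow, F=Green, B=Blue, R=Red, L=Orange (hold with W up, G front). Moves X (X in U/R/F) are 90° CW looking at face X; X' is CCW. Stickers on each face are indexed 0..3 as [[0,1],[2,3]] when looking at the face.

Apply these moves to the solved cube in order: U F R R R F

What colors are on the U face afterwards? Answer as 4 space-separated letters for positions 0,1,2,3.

After move 1 (U): U=WWWW F=RRGG R=BBRR B=OOBB L=GGOO
After move 2 (F): F=GRGR U=WWOG R=WBWR D=RBYY L=GYOY
After move 3 (R): R=WWRB U=WROR F=GBGY D=RBYO B=GOWB
After move 4 (R): R=RWBW U=WBOY F=GBGO D=RWYG B=RORB
After move 5 (R): R=BRWW U=WBOO F=GWGG D=RRYR B=YOBB
After move 6 (F): F=GGGW U=WBYY R=OROW D=WBYR L=GROR
Query: U face = WBYY

Answer: W B Y Y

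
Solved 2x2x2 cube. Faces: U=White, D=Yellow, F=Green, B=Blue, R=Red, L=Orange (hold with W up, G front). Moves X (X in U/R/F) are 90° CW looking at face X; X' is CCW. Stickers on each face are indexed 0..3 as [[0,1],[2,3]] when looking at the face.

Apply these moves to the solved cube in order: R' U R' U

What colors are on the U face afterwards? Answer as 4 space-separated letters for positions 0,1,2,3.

Answer: B W O Y

Derivation:
After move 1 (R'): R=RRRR U=WBWB F=GWGW D=YGYG B=YBYB
After move 2 (U): U=WWBB F=RRGW R=YBRR B=OOYB L=GWOO
After move 3 (R'): R=BRYR U=WYBO F=RWGB D=YRYW B=GOGB
After move 4 (U): U=BWOY F=BRGB R=GOYR B=GWGB L=RWOO
Query: U face = BWOY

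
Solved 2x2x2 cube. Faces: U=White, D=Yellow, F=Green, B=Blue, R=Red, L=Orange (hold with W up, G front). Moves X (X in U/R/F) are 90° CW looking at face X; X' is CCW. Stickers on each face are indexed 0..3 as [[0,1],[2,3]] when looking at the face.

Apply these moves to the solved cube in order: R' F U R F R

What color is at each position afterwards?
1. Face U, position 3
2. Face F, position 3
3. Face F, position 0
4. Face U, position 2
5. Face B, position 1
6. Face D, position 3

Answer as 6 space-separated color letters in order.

After move 1 (R'): R=RRRR U=WBWB F=GWGW D=YGYG B=YBYB
After move 2 (F): F=GGWW U=WBOO R=WRBR D=RRYG L=OYOG
After move 3 (U): U=OWOB F=WRWW R=YBBR B=OYYB L=GGOG
After move 4 (R): R=BYRB U=OROW F=WRWG D=RYYO B=BYWB
After move 5 (F): F=WWGR U=ORGG R=OYWB D=RBYO L=GROY
After move 6 (R): R=WOBY U=OWGR F=WBGO D=RWYB B=GYRB
Query 1: U[3] = R
Query 2: F[3] = O
Query 3: F[0] = W
Query 4: U[2] = G
Query 5: B[1] = Y
Query 6: D[3] = B

Answer: R O W G Y B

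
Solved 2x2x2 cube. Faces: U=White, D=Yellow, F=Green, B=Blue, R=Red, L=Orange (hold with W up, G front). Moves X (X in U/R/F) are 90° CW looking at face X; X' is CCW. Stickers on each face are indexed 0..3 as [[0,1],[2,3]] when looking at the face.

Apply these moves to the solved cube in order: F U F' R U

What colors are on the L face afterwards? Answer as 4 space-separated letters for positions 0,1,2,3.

Answer: R Y O O

Derivation:
After move 1 (F): F=GGGG U=WWOO R=WRWR D=RRYY L=OYOY
After move 2 (U): U=OWOW F=WRGG R=BBWR B=OYBB L=GGOY
After move 3 (F'): F=RGWG U=OWBW R=RBRR D=GYYY L=GWOO
After move 4 (R): R=RRRB U=OGBG F=RYWY D=GBYO B=WYWB
After move 5 (U): U=BOGG F=RRWY R=WYRB B=GWWB L=RYOO
Query: L face = RYOO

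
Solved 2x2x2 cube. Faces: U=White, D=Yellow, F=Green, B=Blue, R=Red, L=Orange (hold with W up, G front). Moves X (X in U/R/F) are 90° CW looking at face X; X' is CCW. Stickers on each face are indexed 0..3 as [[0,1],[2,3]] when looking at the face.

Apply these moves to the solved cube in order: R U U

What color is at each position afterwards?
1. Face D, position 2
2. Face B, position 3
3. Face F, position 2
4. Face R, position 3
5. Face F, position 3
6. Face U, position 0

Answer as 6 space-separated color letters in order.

Answer: Y B G R Y G

Derivation:
After move 1 (R): R=RRRR U=WGWG F=GYGY D=YBYB B=WBWB
After move 2 (U): U=WWGG F=RRGY R=WBRR B=OOWB L=GYOO
After move 3 (U): U=GWGW F=WBGY R=OORR B=GYWB L=RROO
Query 1: D[2] = Y
Query 2: B[3] = B
Query 3: F[2] = G
Query 4: R[3] = R
Query 5: F[3] = Y
Query 6: U[0] = G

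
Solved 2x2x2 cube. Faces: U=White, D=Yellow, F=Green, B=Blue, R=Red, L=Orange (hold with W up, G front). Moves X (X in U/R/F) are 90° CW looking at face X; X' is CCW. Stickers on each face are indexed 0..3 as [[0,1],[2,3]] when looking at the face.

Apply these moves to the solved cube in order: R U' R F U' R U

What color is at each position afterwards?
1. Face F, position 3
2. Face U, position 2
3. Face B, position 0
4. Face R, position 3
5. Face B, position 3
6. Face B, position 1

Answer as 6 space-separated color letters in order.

Answer: R B W O B R

Derivation:
After move 1 (R): R=RRRR U=WGWG F=GYGY D=YBYB B=WBWB
After move 2 (U'): U=GGWW F=OOGY R=GYRR B=RRWB L=WBOO
After move 3 (R): R=RGRY U=GOWY F=OBGB D=YWYR B=WRGB
After move 4 (F): F=GOBB U=GOOB R=WGYY D=RRYR L=WYOW
After move 5 (U'): U=OBGO F=WYBB R=GOYY B=WGGB L=WROW
After move 6 (R): R=YGYO U=OYGB F=WRBR D=RGYW B=OGBB
After move 7 (U): U=GOBY F=YGBR R=OGYO B=WRBB L=WROW
Query 1: F[3] = R
Query 2: U[2] = B
Query 3: B[0] = W
Query 4: R[3] = O
Query 5: B[3] = B
Query 6: B[1] = R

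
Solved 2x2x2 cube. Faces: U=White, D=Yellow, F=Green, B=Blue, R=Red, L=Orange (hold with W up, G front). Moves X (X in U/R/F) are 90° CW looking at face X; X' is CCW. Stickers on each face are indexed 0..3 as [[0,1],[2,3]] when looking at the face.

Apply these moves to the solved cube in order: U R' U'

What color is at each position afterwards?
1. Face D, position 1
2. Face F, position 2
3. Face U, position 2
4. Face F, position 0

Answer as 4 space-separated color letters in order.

Answer: R G W G

Derivation:
After move 1 (U): U=WWWW F=RRGG R=BBRR B=OOBB L=GGOO
After move 2 (R'): R=BRBR U=WBWO F=RWGW D=YRYG B=YOYB
After move 3 (U'): U=BOWW F=GGGW R=RWBR B=BRYB L=YOOO
Query 1: D[1] = R
Query 2: F[2] = G
Query 3: U[2] = W
Query 4: F[0] = G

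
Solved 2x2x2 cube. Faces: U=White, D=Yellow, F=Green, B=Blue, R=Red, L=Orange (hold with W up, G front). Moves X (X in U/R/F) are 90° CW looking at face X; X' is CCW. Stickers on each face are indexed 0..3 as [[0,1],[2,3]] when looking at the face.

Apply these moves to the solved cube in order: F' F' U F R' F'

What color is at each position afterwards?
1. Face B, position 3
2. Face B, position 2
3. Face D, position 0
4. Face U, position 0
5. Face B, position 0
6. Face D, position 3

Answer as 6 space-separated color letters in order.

After move 1 (F'): F=GGGG U=WWRR R=YRYR D=OOYY L=OWOW
After move 2 (F'): F=GGGG U=WWYY R=OROR D=WWYY L=OROR
After move 3 (U): U=YWYW F=ORGG R=BBOR B=ORBB L=GGOR
After move 4 (F): F=GOGR U=YWRG R=YBWR D=OBYY L=GWOW
After move 5 (R'): R=BRYW U=YBRO F=GWGG D=OOYR B=YRBB
After move 6 (F'): F=WGGG U=YBBY R=OROW D=WWYR L=GOOR
Query 1: B[3] = B
Query 2: B[2] = B
Query 3: D[0] = W
Query 4: U[0] = Y
Query 5: B[0] = Y
Query 6: D[3] = R

Answer: B B W Y Y R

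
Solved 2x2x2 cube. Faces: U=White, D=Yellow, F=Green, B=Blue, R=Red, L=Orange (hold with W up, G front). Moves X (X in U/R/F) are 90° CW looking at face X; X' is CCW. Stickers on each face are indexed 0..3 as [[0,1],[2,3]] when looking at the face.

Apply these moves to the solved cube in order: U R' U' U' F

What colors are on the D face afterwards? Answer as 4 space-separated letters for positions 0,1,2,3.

After move 1 (U): U=WWWW F=RRGG R=BBRR B=OOBB L=GGOO
After move 2 (R'): R=BRBR U=WBWO F=RWGW D=YRYG B=YOYB
After move 3 (U'): U=BOWW F=GGGW R=RWBR B=BRYB L=YOOO
After move 4 (U'): U=OWBW F=YOGW R=GGBR B=RWYB L=BROO
After move 5 (F): F=GYWO U=OWOR R=BGWR D=BGYG L=BYOR
Query: D face = BGYG

Answer: B G Y G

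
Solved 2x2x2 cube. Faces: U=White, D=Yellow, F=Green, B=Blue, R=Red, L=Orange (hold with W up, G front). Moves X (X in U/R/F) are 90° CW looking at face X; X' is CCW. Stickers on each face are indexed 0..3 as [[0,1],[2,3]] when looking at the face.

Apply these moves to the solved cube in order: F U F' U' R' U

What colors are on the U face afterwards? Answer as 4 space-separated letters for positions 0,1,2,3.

After move 1 (F): F=GGGG U=WWOO R=WRWR D=RRYY L=OYOY
After move 2 (U): U=OWOW F=WRGG R=BBWR B=OYBB L=GGOY
After move 3 (F'): F=RGWG U=OWBW R=RBRR D=GYYY L=GWOO
After move 4 (U'): U=WWOB F=GWWG R=RGRR B=RBBB L=OYOO
After move 5 (R'): R=GRRR U=WBOR F=GWWB D=GWYG B=YBYB
After move 6 (U): U=OWRB F=GRWB R=YBRR B=OYYB L=GWOO
Query: U face = OWRB

Answer: O W R B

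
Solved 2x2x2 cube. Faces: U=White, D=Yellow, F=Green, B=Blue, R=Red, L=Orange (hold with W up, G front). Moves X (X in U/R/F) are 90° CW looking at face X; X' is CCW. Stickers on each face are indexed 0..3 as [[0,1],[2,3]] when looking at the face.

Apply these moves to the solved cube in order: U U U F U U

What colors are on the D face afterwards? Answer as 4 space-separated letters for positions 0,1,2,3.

Answer: R G Y Y

Derivation:
After move 1 (U): U=WWWW F=RRGG R=BBRR B=OOBB L=GGOO
After move 2 (U): U=WWWW F=BBGG R=OORR B=GGBB L=RROO
After move 3 (U): U=WWWW F=OOGG R=GGRR B=RRBB L=BBOO
After move 4 (F): F=GOGO U=WWOB R=WGWR D=RGYY L=BYOY
After move 5 (U): U=OWBW F=WGGO R=RRWR B=BYBB L=GOOY
After move 6 (U): U=BOWW F=RRGO R=BYWR B=GOBB L=WGOY
Query: D face = RGYY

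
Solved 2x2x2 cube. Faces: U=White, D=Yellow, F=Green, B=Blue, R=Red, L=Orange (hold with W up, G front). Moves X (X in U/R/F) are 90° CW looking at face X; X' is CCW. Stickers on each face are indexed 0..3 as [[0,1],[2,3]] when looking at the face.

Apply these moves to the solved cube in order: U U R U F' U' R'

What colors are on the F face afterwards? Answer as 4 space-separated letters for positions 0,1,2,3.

Answer: B R R W

Derivation:
After move 1 (U): U=WWWW F=RRGG R=BBRR B=OOBB L=GGOO
After move 2 (U): U=WWWW F=BBGG R=OORR B=GGBB L=RROO
After move 3 (R): R=RORO U=WBWG F=BYGY D=YBYG B=WGWB
After move 4 (U): U=WWGB F=ROGY R=WGRO B=RRWB L=BYOO
After move 5 (F'): F=OYRG U=WWWR R=BGYO D=YOYG L=BBOG
After move 6 (U'): U=WRWW F=BBRG R=OYYO B=BGWB L=RROG
After move 7 (R'): R=YOOY U=WWWB F=BRRW D=YBYG B=GGOB
Query: F face = BRRW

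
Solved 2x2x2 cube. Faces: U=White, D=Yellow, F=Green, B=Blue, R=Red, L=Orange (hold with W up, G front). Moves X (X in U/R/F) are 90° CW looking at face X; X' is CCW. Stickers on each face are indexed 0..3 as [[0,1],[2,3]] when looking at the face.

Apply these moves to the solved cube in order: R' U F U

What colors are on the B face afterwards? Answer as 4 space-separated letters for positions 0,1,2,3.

After move 1 (R'): R=RRRR U=WBWB F=GWGW D=YGYG B=YBYB
After move 2 (U): U=WWBB F=RRGW R=YBRR B=OOYB L=GWOO
After move 3 (F): F=GRWR U=WWOW R=BBBR D=RYYG L=GYOG
After move 4 (U): U=OWWW F=BBWR R=OOBR B=GYYB L=GROG
Query: B face = GYYB

Answer: G Y Y B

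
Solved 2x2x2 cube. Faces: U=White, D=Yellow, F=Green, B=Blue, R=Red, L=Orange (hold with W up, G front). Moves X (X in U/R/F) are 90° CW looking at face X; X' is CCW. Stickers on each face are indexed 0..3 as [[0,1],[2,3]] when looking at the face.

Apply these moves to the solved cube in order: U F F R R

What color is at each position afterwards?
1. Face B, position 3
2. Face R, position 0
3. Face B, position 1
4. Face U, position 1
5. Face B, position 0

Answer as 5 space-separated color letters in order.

Answer: B R O W R

Derivation:
After move 1 (U): U=WWWW F=RRGG R=BBRR B=OOBB L=GGOO
After move 2 (F): F=GRGR U=WWOG R=WBWR D=RBYY L=GYOY
After move 3 (F): F=GGRR U=WWYY R=OBGR D=WWYY L=GROB
After move 4 (R): R=GORB U=WGYR F=GWRY D=WBYO B=YOWB
After move 5 (R): R=RGBO U=WWYY F=GBRO D=WWYY B=ROGB
Query 1: B[3] = B
Query 2: R[0] = R
Query 3: B[1] = O
Query 4: U[1] = W
Query 5: B[0] = R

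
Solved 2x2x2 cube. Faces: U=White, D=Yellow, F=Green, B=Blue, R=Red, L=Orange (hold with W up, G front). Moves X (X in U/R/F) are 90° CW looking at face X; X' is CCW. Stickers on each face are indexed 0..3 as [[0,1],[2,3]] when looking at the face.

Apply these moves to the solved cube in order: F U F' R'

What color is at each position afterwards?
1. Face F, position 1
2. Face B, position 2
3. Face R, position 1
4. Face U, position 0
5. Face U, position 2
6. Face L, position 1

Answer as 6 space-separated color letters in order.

Answer: W Y R O B W

Derivation:
After move 1 (F): F=GGGG U=WWOO R=WRWR D=RRYY L=OYOY
After move 2 (U): U=OWOW F=WRGG R=BBWR B=OYBB L=GGOY
After move 3 (F'): F=RGWG U=OWBW R=RBRR D=GYYY L=GWOO
After move 4 (R'): R=BRRR U=OBBO F=RWWW D=GGYG B=YYYB
Query 1: F[1] = W
Query 2: B[2] = Y
Query 3: R[1] = R
Query 4: U[0] = O
Query 5: U[2] = B
Query 6: L[1] = W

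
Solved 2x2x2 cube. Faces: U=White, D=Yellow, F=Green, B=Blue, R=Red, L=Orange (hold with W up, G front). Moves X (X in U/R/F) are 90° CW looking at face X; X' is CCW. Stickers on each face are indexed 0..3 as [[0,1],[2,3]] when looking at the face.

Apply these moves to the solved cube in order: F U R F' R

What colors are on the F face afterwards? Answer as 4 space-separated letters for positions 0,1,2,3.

After move 1 (F): F=GGGG U=WWOO R=WRWR D=RRYY L=OYOY
After move 2 (U): U=OWOW F=WRGG R=BBWR B=OYBB L=GGOY
After move 3 (R): R=WBRB U=OROG F=WRGY D=RBYO B=WYWB
After move 4 (F'): F=RYWG U=ORWR R=BBRB D=GYYO L=GGOO
After move 5 (R): R=RBBB U=OYWG F=RYWO D=GWYW B=RYRB
Query: F face = RYWO

Answer: R Y W O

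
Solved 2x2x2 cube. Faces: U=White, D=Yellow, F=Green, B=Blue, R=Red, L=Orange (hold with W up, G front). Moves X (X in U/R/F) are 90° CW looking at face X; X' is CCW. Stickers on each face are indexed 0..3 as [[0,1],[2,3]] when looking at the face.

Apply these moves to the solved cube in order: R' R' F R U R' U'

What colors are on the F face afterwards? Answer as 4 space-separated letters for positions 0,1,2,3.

After move 1 (R'): R=RRRR U=WBWB F=GWGW D=YGYG B=YBYB
After move 2 (R'): R=RRRR U=WYWY F=GBGB D=YWYW B=GBGB
After move 3 (F): F=GGBB U=WYOO R=WRYR D=RRYW L=OYOW
After move 4 (R): R=YWRR U=WGOB F=GRBW D=RGYG B=OBYB
After move 5 (U): U=OWBG F=YWBW R=OBRR B=OYYB L=GROW
After move 6 (R'): R=BROR U=OYBO F=YWBG D=RWYW B=GYGB
After move 7 (U'): U=YOOB F=GRBG R=YWOR B=BRGB L=GYOW
Query: F face = GRBG

Answer: G R B G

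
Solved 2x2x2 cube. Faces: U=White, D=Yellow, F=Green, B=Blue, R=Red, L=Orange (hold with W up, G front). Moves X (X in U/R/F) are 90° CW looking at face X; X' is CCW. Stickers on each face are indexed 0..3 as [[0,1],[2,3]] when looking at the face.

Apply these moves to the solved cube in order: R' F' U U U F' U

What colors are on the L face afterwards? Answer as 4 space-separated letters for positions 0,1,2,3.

After move 1 (R'): R=RRRR U=WBWB F=GWGW D=YGYG B=YBYB
After move 2 (F'): F=WWGG U=WBRR R=GRYR D=OOYG L=OBOW
After move 3 (U): U=RWRB F=GRGG R=YBYR B=OBYB L=WWOW
After move 4 (U): U=RRBW F=YBGG R=OBYR B=WWYB L=GROW
After move 5 (U): U=BRWR F=OBGG R=WWYR B=GRYB L=YBOW
After move 6 (F'): F=BGOG U=BRWY R=OWOR D=BWYG L=YROW
After move 7 (U): U=WBYR F=OWOG R=GROR B=YRYB L=BGOW
Query: L face = BGOW

Answer: B G O W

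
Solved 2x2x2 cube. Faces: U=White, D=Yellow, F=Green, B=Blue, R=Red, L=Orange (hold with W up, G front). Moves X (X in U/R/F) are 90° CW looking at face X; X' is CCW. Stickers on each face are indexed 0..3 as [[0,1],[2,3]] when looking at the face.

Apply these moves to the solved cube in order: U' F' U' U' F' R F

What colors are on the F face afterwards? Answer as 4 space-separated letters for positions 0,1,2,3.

After move 1 (U'): U=WWWW F=OOGG R=GGRR B=RRBB L=BBOO
After move 2 (F'): F=OGOG U=WWGR R=YGYR D=BOYY L=BWOW
After move 3 (U'): U=WRWG F=BWOG R=OGYR B=YGBB L=RROW
After move 4 (U'): U=RGWW F=RROG R=BWYR B=OGBB L=YGOW
After move 5 (F'): F=RGRO U=RGBY R=OWBR D=GWYY L=YWOW
After move 6 (R): R=BORW U=RGBO F=RWRY D=GBYO B=YGGB
After move 7 (F): F=RRYW U=RGWW R=BOOW D=RBYO L=YGOB
Query: F face = RRYW

Answer: R R Y W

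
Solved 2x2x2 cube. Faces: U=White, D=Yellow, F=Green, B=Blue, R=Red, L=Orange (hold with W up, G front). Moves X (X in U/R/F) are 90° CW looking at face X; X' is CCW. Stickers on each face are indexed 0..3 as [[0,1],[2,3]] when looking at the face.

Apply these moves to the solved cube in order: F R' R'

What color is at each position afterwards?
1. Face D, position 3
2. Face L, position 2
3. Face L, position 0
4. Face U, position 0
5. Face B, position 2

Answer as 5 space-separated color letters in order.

After move 1 (F): F=GGGG U=WWOO R=WRWR D=RRYY L=OYOY
After move 2 (R'): R=RRWW U=WBOB F=GWGO D=RGYG B=YBRB
After move 3 (R'): R=RWRW U=WROY F=GBGB D=RWYO B=GBGB
Query 1: D[3] = O
Query 2: L[2] = O
Query 3: L[0] = O
Query 4: U[0] = W
Query 5: B[2] = G

Answer: O O O W G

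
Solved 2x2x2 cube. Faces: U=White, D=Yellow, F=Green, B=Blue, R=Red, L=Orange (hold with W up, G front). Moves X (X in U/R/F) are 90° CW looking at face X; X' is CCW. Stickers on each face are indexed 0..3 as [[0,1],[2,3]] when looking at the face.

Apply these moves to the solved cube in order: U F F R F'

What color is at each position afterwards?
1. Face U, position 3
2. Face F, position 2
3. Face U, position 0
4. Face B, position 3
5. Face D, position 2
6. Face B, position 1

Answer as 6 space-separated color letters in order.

Answer: R G W B Y O

Derivation:
After move 1 (U): U=WWWW F=RRGG R=BBRR B=OOBB L=GGOO
After move 2 (F): F=GRGR U=WWOG R=WBWR D=RBYY L=GYOY
After move 3 (F): F=GGRR U=WWYY R=OBGR D=WWYY L=GROB
After move 4 (R): R=GORB U=WGYR F=GWRY D=WBYO B=YOWB
After move 5 (F'): F=WYGR U=WGGR R=BOWB D=RBYO L=GROY
Query 1: U[3] = R
Query 2: F[2] = G
Query 3: U[0] = W
Query 4: B[3] = B
Query 5: D[2] = Y
Query 6: B[1] = O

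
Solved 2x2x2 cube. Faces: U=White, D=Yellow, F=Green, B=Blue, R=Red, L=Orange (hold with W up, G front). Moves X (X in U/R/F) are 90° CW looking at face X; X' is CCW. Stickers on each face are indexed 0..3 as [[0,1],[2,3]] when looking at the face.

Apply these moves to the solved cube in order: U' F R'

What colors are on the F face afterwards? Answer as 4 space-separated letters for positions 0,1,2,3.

Answer: G W G B

Derivation:
After move 1 (U'): U=WWWW F=OOGG R=GGRR B=RRBB L=BBOO
After move 2 (F): F=GOGO U=WWOB R=WGWR D=RGYY L=BYOY
After move 3 (R'): R=GRWW U=WBOR F=GWGB D=ROYO B=YRGB
Query: F face = GWGB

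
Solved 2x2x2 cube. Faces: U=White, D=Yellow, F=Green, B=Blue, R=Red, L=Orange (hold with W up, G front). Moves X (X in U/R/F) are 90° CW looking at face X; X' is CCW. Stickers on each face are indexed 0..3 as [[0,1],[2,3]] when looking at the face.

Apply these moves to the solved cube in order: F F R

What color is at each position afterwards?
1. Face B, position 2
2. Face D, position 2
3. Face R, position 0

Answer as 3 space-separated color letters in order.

After move 1 (F): F=GGGG U=WWOO R=WRWR D=RRYY L=OYOY
After move 2 (F): F=GGGG U=WWYY R=OROR D=WWYY L=OROR
After move 3 (R): R=OORR U=WGYG F=GWGY D=WBYB B=YBWB
Query 1: B[2] = W
Query 2: D[2] = Y
Query 3: R[0] = O

Answer: W Y O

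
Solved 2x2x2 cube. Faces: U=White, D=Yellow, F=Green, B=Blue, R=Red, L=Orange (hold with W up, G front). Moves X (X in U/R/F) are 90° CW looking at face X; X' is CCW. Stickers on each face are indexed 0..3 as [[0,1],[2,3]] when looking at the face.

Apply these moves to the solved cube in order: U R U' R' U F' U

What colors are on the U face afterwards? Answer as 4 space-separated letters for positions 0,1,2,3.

Answer: O W R R

Derivation:
After move 1 (U): U=WWWW F=RRGG R=BBRR B=OOBB L=GGOO
After move 2 (R): R=RBRB U=WRWG F=RYGY D=YBYO B=WOWB
After move 3 (U'): U=RGWW F=GGGY R=RYRB B=RBWB L=WOOO
After move 4 (R'): R=YBRR U=RWWR F=GGGW D=YGYY B=OBBB
After move 5 (U): U=WRRW F=YBGW R=OBRR B=WOBB L=GGOO
After move 6 (F'): F=BWYG U=WROR R=GBYR D=GOYY L=GWOR
After move 7 (U): U=OWRR F=GBYG R=WOYR B=GWBB L=BWOR
Query: U face = OWRR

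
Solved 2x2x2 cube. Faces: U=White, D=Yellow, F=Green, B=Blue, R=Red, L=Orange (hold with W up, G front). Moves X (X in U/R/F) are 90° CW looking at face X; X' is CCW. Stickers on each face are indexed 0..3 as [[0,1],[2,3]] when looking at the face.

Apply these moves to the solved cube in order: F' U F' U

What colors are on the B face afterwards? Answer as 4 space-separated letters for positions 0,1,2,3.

After move 1 (F'): F=GGGG U=WWRR R=YRYR D=OOYY L=OWOW
After move 2 (U): U=RWRW F=YRGG R=BBYR B=OWBB L=GGOW
After move 3 (F'): F=RGYG U=RWBY R=OBOR D=GWYY L=GWOR
After move 4 (U): U=BRYW F=OBYG R=OWOR B=GWBB L=RGOR
Query: B face = GWBB

Answer: G W B B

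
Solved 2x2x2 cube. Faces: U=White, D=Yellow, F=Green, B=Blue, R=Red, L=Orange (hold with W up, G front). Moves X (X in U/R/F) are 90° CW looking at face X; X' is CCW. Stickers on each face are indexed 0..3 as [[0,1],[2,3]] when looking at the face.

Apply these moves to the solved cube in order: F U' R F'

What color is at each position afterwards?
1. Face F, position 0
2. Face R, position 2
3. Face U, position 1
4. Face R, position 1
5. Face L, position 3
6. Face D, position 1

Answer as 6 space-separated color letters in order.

After move 1 (F): F=GGGG U=WWOO R=WRWR D=RRYY L=OYOY
After move 2 (U'): U=WOWO F=OYGG R=GGWR B=WRBB L=BBOY
After move 3 (R): R=WGRG U=WYWG F=ORGY D=RBYW B=OROB
After move 4 (F'): F=RYOG U=WYWR R=BGRG D=BYYW L=BGOW
Query 1: F[0] = R
Query 2: R[2] = R
Query 3: U[1] = Y
Query 4: R[1] = G
Query 5: L[3] = W
Query 6: D[1] = Y

Answer: R R Y G W Y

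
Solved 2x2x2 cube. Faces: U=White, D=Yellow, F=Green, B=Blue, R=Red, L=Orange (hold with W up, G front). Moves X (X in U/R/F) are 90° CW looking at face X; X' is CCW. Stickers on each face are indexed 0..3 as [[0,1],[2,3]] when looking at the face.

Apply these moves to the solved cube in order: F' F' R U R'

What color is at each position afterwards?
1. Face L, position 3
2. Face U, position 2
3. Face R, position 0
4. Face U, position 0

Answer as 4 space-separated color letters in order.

After move 1 (F'): F=GGGG U=WWRR R=YRYR D=OOYY L=OWOW
After move 2 (F'): F=GGGG U=WWYY R=OROR D=WWYY L=OROR
After move 3 (R): R=OORR U=WGYG F=GWGY D=WBYB B=YBWB
After move 4 (U): U=YWGG F=OOGY R=YBRR B=ORWB L=GWOR
After move 5 (R'): R=BRYR U=YWGO F=OWGG D=WOYY B=BRBB
Query 1: L[3] = R
Query 2: U[2] = G
Query 3: R[0] = B
Query 4: U[0] = Y

Answer: R G B Y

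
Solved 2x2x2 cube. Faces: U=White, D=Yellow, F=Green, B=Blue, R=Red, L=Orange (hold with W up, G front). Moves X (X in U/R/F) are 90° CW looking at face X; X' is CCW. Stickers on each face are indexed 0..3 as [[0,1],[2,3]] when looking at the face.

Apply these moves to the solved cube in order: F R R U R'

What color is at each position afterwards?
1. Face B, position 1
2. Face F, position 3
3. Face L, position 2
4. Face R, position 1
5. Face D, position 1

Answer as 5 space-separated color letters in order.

Answer: Y R O W W

Derivation:
After move 1 (F): F=GGGG U=WWOO R=WRWR D=RRYY L=OYOY
After move 2 (R): R=WWRR U=WGOG F=GRGY D=RBYB B=OBWB
After move 3 (R): R=RWRW U=WROY F=GBGB D=RWYO B=GBGB
After move 4 (U): U=OWYR F=RWGB R=GBRW B=OYGB L=GBOY
After move 5 (R'): R=BWGR U=OGYO F=RWGR D=RWYB B=OYWB
Query 1: B[1] = Y
Query 2: F[3] = R
Query 3: L[2] = O
Query 4: R[1] = W
Query 5: D[1] = W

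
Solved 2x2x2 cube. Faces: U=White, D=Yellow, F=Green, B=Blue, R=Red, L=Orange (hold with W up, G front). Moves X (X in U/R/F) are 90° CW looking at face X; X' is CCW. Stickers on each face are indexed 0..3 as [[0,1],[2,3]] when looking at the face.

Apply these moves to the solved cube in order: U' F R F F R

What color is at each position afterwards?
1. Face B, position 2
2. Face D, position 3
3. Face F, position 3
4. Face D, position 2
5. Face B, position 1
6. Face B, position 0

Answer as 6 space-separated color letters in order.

Answer: O B R Y R R

Derivation:
After move 1 (U'): U=WWWW F=OOGG R=GGRR B=RRBB L=BBOO
After move 2 (F): F=GOGO U=WWOB R=WGWR D=RGYY L=BYOY
After move 3 (R): R=WWRG U=WOOO F=GGGY D=RBYR B=BRWB
After move 4 (F): F=GGYG U=WOYY R=OWOG D=RWYR L=BROB
After move 5 (F): F=YGGG U=WOBR R=YWYG D=OOYR L=BROW
After move 6 (R): R=YYGW U=WGBG F=YOGR D=OWYB B=RROB
Query 1: B[2] = O
Query 2: D[3] = B
Query 3: F[3] = R
Query 4: D[2] = Y
Query 5: B[1] = R
Query 6: B[0] = R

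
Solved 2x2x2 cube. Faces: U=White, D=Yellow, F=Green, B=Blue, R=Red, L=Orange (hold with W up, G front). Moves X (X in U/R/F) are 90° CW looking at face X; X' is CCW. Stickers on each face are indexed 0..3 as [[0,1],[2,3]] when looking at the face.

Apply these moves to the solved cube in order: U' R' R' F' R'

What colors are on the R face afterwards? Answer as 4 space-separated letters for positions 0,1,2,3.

Answer: R G W Y

Derivation:
After move 1 (U'): U=WWWW F=OOGG R=GGRR B=RRBB L=BBOO
After move 2 (R'): R=GRGR U=WBWR F=OWGW D=YOYG B=YRYB
After move 3 (R'): R=RRGG U=WYWY F=OBGR D=YWYW B=GROB
After move 4 (F'): F=BROG U=WYRG R=WRYG D=BOYW L=BYOW
After move 5 (R'): R=RGWY U=WORG F=BYOG D=BRYG B=WROB
Query: R face = RGWY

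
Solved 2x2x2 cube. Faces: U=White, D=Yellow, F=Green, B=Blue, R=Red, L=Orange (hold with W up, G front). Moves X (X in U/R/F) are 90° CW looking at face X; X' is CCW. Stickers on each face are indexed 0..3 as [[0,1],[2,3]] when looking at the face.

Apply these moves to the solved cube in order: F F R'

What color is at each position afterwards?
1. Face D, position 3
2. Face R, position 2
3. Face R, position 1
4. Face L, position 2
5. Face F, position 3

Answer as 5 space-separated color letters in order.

Answer: G O R O Y

Derivation:
After move 1 (F): F=GGGG U=WWOO R=WRWR D=RRYY L=OYOY
After move 2 (F): F=GGGG U=WWYY R=OROR D=WWYY L=OROR
After move 3 (R'): R=RROO U=WBYB F=GWGY D=WGYG B=YBWB
Query 1: D[3] = G
Query 2: R[2] = O
Query 3: R[1] = R
Query 4: L[2] = O
Query 5: F[3] = Y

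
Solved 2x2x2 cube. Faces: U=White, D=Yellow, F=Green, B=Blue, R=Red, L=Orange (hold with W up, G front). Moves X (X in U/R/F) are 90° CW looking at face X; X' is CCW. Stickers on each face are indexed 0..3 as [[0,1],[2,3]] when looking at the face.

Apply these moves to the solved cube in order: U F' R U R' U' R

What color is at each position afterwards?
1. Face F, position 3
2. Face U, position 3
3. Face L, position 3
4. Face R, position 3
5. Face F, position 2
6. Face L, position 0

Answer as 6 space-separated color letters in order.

Answer: Y G W W R O

Derivation:
After move 1 (U): U=WWWW F=RRGG R=BBRR B=OOBB L=GGOO
After move 2 (F'): F=RGRG U=WWBR R=YBYR D=GOYY L=GWOW
After move 3 (R): R=YYRB U=WGBG F=RORY D=GBYO B=ROWB
After move 4 (U): U=BWGG F=YYRY R=RORB B=GWWB L=ROOW
After move 5 (R'): R=OBRR U=BWGG F=YWRG D=GYYY B=OWBB
After move 6 (U'): U=WGBG F=RORG R=YWRR B=OBBB L=OWOW
After move 7 (R): R=RYRW U=WOBG F=RYRY D=GBYO B=GBGB
Query 1: F[3] = Y
Query 2: U[3] = G
Query 3: L[3] = W
Query 4: R[3] = W
Query 5: F[2] = R
Query 6: L[0] = O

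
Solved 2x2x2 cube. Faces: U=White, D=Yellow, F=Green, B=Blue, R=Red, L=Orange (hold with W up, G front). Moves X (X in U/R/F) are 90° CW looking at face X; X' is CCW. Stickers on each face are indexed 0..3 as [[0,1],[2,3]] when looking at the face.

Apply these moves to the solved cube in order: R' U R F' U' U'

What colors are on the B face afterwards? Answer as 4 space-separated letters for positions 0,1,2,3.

After move 1 (R'): R=RRRR U=WBWB F=GWGW D=YGYG B=YBYB
After move 2 (U): U=WWBB F=RRGW R=YBRR B=OOYB L=GWOO
After move 3 (R): R=RYRB U=WRBW F=RGGG D=YYYO B=BOWB
After move 4 (F'): F=GGRG U=WRRR R=YYYB D=WOYO L=GWOB
After move 5 (U'): U=RRWR F=GWRG R=GGYB B=YYWB L=BOOB
After move 6 (U'): U=RRRW F=BORG R=GWYB B=GGWB L=YYOB
Query: B face = GGWB

Answer: G G W B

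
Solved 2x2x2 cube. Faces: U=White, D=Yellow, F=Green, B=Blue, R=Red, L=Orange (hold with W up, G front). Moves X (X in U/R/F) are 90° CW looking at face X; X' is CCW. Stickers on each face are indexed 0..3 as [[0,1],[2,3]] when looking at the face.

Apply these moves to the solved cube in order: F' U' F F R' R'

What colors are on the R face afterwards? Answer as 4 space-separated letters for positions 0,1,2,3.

Answer: R B G W

Derivation:
After move 1 (F'): F=GGGG U=WWRR R=YRYR D=OOYY L=OWOW
After move 2 (U'): U=WRWR F=OWGG R=GGYR B=YRBB L=BBOW
After move 3 (F): F=GOGW U=WRWB R=WGRR D=YGYY L=BOOO
After move 4 (F): F=GGWO U=WROO R=WGBR D=RWYY L=BYOG
After move 5 (R'): R=GRWB U=WBOY F=GRWO D=RGYO B=YRWB
After move 6 (R'): R=RBGW U=WWOY F=GBWY D=RRYO B=ORGB
Query: R face = RBGW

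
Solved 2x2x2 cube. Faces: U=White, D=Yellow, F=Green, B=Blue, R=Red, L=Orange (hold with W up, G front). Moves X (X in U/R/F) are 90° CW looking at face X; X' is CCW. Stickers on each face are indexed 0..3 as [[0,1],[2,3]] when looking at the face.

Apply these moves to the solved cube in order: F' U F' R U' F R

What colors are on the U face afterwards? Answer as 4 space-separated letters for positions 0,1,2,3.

Answer: G G R W

Derivation:
After move 1 (F'): F=GGGG U=WWRR R=YRYR D=OOYY L=OWOW
After move 2 (U): U=RWRW F=YRGG R=BBYR B=OWBB L=GGOW
After move 3 (F'): F=RGYG U=RWBY R=OBOR D=GWYY L=GWOR
After move 4 (R): R=OORB U=RGBG F=RWYY D=GBYO B=YWWB
After move 5 (U'): U=GGRB F=GWYY R=RWRB B=OOWB L=YWOR
After move 6 (F): F=YGYW U=GGRW R=RWBB D=RRYO L=YGOB
After move 7 (R): R=BRBW U=GGRW F=YRYO D=RWYO B=WOGB
Query: U face = GGRW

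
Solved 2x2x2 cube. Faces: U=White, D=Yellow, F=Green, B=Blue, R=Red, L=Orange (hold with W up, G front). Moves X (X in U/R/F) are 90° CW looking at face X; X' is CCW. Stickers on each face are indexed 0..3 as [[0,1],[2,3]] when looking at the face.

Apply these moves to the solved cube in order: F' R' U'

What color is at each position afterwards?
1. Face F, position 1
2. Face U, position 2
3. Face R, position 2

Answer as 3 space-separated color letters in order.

After move 1 (F'): F=GGGG U=WWRR R=YRYR D=OOYY L=OWOW
After move 2 (R'): R=RRYY U=WBRB F=GWGR D=OGYG B=YBOB
After move 3 (U'): U=BBWR F=OWGR R=GWYY B=RROB L=YBOW
Query 1: F[1] = W
Query 2: U[2] = W
Query 3: R[2] = Y

Answer: W W Y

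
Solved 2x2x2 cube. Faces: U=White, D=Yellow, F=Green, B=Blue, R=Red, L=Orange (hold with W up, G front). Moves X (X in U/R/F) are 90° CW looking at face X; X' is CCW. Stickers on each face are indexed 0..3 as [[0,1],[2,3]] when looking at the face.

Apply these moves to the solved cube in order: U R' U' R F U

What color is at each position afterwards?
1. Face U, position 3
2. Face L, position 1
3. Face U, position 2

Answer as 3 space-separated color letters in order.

Answer: G G O

Derivation:
After move 1 (U): U=WWWW F=RRGG R=BBRR B=OOBB L=GGOO
After move 2 (R'): R=BRBR U=WBWO F=RWGW D=YRYG B=YOYB
After move 3 (U'): U=BOWW F=GGGW R=RWBR B=BRYB L=YOOO
After move 4 (R): R=BRRW U=BGWW F=GRGG D=YYYB B=WROB
After move 5 (F): F=GGGR U=BGOO R=WRWW D=RBYB L=YYOY
After move 6 (U): U=OBOG F=WRGR R=WRWW B=YYOB L=GGOY
Query 1: U[3] = G
Query 2: L[1] = G
Query 3: U[2] = O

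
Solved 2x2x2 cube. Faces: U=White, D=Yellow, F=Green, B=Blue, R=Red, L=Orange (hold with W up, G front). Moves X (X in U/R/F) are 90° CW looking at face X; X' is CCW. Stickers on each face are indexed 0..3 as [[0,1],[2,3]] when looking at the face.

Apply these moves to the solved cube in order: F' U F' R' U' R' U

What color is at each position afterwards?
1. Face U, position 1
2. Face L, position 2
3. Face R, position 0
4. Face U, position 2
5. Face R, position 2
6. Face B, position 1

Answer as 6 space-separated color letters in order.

After move 1 (F'): F=GGGG U=WWRR R=YRYR D=OOYY L=OWOW
After move 2 (U): U=RWRW F=YRGG R=BBYR B=OWBB L=GGOW
After move 3 (F'): F=RGYG U=RWBY R=OBOR D=GWYY L=GWOR
After move 4 (R'): R=BROO U=RBBO F=RWYY D=GGYG B=YWWB
After move 5 (U'): U=BORB F=GWYY R=RWOO B=BRWB L=YWOR
After move 6 (R'): R=WORO U=BWRB F=GOYB D=GWYY B=GRGB
After move 7 (U): U=RBBW F=WOYB R=GRRO B=YWGB L=GOOR
Query 1: U[1] = B
Query 2: L[2] = O
Query 3: R[0] = G
Query 4: U[2] = B
Query 5: R[2] = R
Query 6: B[1] = W

Answer: B O G B R W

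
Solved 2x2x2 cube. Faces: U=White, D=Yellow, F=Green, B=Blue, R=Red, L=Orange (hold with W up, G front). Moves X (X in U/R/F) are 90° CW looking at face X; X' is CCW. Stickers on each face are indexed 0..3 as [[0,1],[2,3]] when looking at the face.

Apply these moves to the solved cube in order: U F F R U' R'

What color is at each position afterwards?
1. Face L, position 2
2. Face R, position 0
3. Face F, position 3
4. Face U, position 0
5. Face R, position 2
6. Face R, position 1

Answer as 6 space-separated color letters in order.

Answer: O W Y G G B

Derivation:
After move 1 (U): U=WWWW F=RRGG R=BBRR B=OOBB L=GGOO
After move 2 (F): F=GRGR U=WWOG R=WBWR D=RBYY L=GYOY
After move 3 (F): F=GGRR U=WWYY R=OBGR D=WWYY L=GROB
After move 4 (R): R=GORB U=WGYR F=GWRY D=WBYO B=YOWB
After move 5 (U'): U=GRWY F=GRRY R=GWRB B=GOWB L=YOOB
After move 6 (R'): R=WBGR U=GWWG F=GRRY D=WRYY B=OOBB
Query 1: L[2] = O
Query 2: R[0] = W
Query 3: F[3] = Y
Query 4: U[0] = G
Query 5: R[2] = G
Query 6: R[1] = B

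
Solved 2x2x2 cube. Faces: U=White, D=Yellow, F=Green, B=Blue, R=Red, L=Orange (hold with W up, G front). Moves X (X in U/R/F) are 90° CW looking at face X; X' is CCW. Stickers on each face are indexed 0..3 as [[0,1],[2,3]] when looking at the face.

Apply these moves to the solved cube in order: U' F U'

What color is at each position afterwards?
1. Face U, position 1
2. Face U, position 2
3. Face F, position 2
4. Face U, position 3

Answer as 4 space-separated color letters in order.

Answer: B W G O

Derivation:
After move 1 (U'): U=WWWW F=OOGG R=GGRR B=RRBB L=BBOO
After move 2 (F): F=GOGO U=WWOB R=WGWR D=RGYY L=BYOY
After move 3 (U'): U=WBWO F=BYGO R=GOWR B=WGBB L=RROY
Query 1: U[1] = B
Query 2: U[2] = W
Query 3: F[2] = G
Query 4: U[3] = O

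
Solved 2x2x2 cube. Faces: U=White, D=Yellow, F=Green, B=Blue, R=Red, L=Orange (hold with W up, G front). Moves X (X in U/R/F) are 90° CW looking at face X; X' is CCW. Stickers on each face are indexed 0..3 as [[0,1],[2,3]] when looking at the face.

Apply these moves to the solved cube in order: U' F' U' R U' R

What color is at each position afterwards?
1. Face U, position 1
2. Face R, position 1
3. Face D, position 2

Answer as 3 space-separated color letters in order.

Answer: R B Y

Derivation:
After move 1 (U'): U=WWWW F=OOGG R=GGRR B=RRBB L=BBOO
After move 2 (F'): F=OGOG U=WWGR R=YGYR D=BOYY L=BWOW
After move 3 (U'): U=WRWG F=BWOG R=OGYR B=YGBB L=RROW
After move 4 (R): R=YORG U=WWWG F=BOOY D=BBYY B=GGRB
After move 5 (U'): U=WGWW F=RROY R=BORG B=YORB L=GGOW
After move 6 (R): R=RBGO U=WRWY F=RBOY D=BRYY B=WOGB
Query 1: U[1] = R
Query 2: R[1] = B
Query 3: D[2] = Y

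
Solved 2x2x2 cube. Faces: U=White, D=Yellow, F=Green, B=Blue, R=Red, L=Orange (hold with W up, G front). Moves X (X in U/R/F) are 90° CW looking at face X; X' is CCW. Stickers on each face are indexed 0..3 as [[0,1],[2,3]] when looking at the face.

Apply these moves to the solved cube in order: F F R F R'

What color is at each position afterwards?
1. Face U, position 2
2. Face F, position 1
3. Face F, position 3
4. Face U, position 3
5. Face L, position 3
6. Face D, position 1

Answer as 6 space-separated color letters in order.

After move 1 (F): F=GGGG U=WWOO R=WRWR D=RRYY L=OYOY
After move 2 (F): F=GGGG U=WWYY R=OROR D=WWYY L=OROR
After move 3 (R): R=OORR U=WGYG F=GWGY D=WBYB B=YBWB
After move 4 (F): F=GGYW U=WGRR R=YOGR D=ROYB L=OWOB
After move 5 (R'): R=ORYG U=WWRY F=GGYR D=RGYW B=BBOB
Query 1: U[2] = R
Query 2: F[1] = G
Query 3: F[3] = R
Query 4: U[3] = Y
Query 5: L[3] = B
Query 6: D[1] = G

Answer: R G R Y B G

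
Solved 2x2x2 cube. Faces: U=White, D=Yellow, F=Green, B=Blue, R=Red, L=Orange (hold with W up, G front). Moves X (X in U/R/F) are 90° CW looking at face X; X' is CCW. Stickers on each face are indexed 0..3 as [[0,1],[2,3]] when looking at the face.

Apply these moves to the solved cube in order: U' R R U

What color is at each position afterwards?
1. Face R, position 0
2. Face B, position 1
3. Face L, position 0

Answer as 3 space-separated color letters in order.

Answer: G B O

Derivation:
After move 1 (U'): U=WWWW F=OOGG R=GGRR B=RRBB L=BBOO
After move 2 (R): R=RGRG U=WOWG F=OYGY D=YBYR B=WRWB
After move 3 (R): R=RRGG U=WYWY F=OBGR D=YWYW B=GROB
After move 4 (U): U=WWYY F=RRGR R=GRGG B=BBOB L=OBOO
Query 1: R[0] = G
Query 2: B[1] = B
Query 3: L[0] = O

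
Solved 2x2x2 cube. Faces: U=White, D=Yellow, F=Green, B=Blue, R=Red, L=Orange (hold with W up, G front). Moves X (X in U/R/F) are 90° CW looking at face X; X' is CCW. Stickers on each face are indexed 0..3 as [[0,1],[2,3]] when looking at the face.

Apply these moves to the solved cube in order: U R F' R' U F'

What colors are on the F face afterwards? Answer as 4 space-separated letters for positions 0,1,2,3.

After move 1 (U): U=WWWW F=RRGG R=BBRR B=OOBB L=GGOO
After move 2 (R): R=RBRB U=WRWG F=RYGY D=YBYO B=WOWB
After move 3 (F'): F=YYRG U=WRRR R=BBYB D=GOYO L=GGOW
After move 4 (R'): R=BBBY U=WWRW F=YRRR D=GYYG B=OOOB
After move 5 (U): U=RWWW F=BBRR R=OOBY B=GGOB L=YROW
After move 6 (F'): F=BRBR U=RWOB R=YOGY D=RWYG L=YWOW
Query: F face = BRBR

Answer: B R B R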